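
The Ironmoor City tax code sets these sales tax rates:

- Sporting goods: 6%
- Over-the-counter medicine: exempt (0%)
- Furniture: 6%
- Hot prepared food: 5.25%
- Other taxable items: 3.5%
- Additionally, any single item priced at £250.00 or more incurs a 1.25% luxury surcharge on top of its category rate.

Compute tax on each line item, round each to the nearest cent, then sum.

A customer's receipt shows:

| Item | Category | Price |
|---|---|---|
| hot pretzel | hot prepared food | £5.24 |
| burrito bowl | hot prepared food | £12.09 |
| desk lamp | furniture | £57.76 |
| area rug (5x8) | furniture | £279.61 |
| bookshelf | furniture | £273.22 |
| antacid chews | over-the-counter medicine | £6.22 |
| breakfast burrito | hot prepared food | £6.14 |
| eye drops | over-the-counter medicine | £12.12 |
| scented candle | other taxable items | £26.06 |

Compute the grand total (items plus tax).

Hot pretzel £5.24: hot prepared food → 5.25% → £0.28
Burrito bowl £12.09: hot prepared food → 5.25% → £0.63
Desk lamp £57.76: furniture → 6% → £3.47
Area rug (5x8) £279.61: furniture → 6% + 1.25% surcharge = 7.25% → £20.27
Bookshelf £273.22: furniture → 6% + 1.25% surcharge = 7.25% → £19.81
Antacid chews £6.22: over-the-counter medicine → 0% → £0.00
Breakfast burrito £6.14: hot prepared food → 5.25% → £0.32
Eye drops £12.12: over-the-counter medicine → 0% → £0.00
Scented candle £26.06: other taxable items → 3.5% → £0.91
Subtotal = £678.46; tax = £45.69; total due = £724.15

£724.15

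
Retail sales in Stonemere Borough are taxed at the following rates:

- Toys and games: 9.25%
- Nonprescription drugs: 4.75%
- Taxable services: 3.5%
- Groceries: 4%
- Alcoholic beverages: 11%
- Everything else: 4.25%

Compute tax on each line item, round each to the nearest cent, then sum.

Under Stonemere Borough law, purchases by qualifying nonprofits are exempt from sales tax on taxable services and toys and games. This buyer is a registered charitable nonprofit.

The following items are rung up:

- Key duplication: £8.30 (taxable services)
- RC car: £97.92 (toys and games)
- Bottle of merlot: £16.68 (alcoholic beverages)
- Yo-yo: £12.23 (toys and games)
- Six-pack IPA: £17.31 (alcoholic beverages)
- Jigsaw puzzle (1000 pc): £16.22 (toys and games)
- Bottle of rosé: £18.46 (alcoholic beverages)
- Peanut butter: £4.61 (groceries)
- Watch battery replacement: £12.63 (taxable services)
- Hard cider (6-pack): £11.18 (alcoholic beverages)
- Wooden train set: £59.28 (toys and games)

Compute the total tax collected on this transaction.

£7.17

Key duplication £8.30: taxable services, buyer-exempt → 0% → £0.00
RC car £97.92: toys and games, buyer-exempt → 0% → £0.00
Bottle of merlot £16.68: alcoholic beverages → 11% → £1.83
Yo-yo £12.23: toys and games, buyer-exempt → 0% → £0.00
Six-pack IPA £17.31: alcoholic beverages → 11% → £1.90
Jigsaw puzzle (1000 pc) £16.22: toys and games, buyer-exempt → 0% → £0.00
Bottle of rosé £18.46: alcoholic beverages → 11% → £2.03
Peanut butter £4.61: groceries → 4% → £0.18
Watch battery replacement £12.63: taxable services, buyer-exempt → 0% → £0.00
Hard cider (6-pack) £11.18: alcoholic beverages → 11% → £1.23
Wooden train set £59.28: toys and games, buyer-exempt → 0% → £0.00
Total tax = £1.83 + £1.90 + £2.03 + £0.18 + £1.23 = £7.17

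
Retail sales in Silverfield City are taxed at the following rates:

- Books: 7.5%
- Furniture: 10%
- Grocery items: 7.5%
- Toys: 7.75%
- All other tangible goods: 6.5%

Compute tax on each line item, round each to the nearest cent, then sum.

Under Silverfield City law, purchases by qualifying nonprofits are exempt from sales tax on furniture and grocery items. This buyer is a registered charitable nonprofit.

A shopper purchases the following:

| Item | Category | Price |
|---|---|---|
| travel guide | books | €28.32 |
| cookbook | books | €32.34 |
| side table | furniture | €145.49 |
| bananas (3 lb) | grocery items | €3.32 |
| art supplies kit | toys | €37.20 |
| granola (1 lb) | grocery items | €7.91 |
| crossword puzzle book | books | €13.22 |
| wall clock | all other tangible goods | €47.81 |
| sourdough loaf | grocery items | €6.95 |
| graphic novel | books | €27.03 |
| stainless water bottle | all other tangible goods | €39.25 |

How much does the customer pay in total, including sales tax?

Travel guide €28.32: books → 7.5% → €2.12
Cookbook €32.34: books → 7.5% → €2.43
Side table €145.49: furniture, buyer-exempt → 0% → €0.00
Bananas (3 lb) €3.32: grocery items, buyer-exempt → 0% → €0.00
Art supplies kit €37.20: toys → 7.75% → €2.88
Granola (1 lb) €7.91: grocery items, buyer-exempt → 0% → €0.00
Crossword puzzle book €13.22: books → 7.5% → €0.99
Wall clock €47.81: all other tangible goods → 6.5% → €3.11
Sourdough loaf €6.95: grocery items, buyer-exempt → 0% → €0.00
Graphic novel €27.03: books → 7.5% → €2.03
Stainless water bottle €39.25: all other tangible goods → 6.5% → €2.55
Subtotal = €388.84; tax = €16.11; total due = €404.95

€404.95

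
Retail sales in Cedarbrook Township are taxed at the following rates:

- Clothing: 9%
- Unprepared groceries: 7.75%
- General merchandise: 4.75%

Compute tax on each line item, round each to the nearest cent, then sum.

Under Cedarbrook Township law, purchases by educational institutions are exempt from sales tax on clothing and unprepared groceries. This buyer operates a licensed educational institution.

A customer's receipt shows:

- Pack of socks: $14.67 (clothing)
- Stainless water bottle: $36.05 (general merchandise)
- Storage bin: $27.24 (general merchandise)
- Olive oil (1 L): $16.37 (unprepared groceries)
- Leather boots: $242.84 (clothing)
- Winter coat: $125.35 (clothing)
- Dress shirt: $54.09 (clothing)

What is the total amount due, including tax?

Pack of socks $14.67: clothing, buyer-exempt → 0% → $0.00
Stainless water bottle $36.05: general merchandise → 4.75% → $1.71
Storage bin $27.24: general merchandise → 4.75% → $1.29
Olive oil (1 L) $16.37: unprepared groceries, buyer-exempt → 0% → $0.00
Leather boots $242.84: clothing, buyer-exempt → 0% → $0.00
Winter coat $125.35: clothing, buyer-exempt → 0% → $0.00
Dress shirt $54.09: clothing, buyer-exempt → 0% → $0.00
Subtotal = $516.61; tax = $3.00; total due = $519.61

$519.61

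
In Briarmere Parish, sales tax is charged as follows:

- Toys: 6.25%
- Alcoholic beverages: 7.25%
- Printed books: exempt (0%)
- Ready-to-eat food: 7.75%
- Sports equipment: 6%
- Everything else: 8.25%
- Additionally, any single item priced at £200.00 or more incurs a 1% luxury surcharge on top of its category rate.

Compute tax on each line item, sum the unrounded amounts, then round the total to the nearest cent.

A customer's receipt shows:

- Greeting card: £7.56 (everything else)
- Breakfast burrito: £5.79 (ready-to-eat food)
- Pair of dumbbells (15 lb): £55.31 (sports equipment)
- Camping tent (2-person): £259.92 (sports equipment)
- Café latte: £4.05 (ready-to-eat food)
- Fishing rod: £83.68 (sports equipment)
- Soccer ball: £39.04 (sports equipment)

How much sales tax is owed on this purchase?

Greeting card £7.56: everything else → 8.25% → £0.6237
Breakfast burrito £5.79: ready-to-eat food → 7.75% → £0.448725
Pair of dumbbells (15 lb) £55.31: sports equipment → 6% → £3.3186
Camping tent (2-person) £259.92: sports equipment → 6% + 1% surcharge = 7% → £18.1944
Café latte £4.05: ready-to-eat food → 7.75% → £0.313875
Fishing rod £83.68: sports equipment → 6% → £5.0208
Soccer ball £39.04: sports equipment → 6% → £2.3424
Unrounded tax sum = £30.2625 → £30.26

£30.26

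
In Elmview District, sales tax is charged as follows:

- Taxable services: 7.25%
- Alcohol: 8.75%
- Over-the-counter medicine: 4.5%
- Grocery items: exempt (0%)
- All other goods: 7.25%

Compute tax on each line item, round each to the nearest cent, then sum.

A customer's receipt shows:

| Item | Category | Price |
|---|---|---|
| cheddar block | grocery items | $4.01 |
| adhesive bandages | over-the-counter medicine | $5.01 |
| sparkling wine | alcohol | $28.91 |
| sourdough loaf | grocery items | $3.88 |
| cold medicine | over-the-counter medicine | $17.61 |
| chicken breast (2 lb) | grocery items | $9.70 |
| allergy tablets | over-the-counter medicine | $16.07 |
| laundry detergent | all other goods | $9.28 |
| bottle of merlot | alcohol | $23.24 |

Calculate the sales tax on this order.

Cheddar block $4.01: grocery items → 0% → $0.00
Adhesive bandages $5.01: over-the-counter medicine → 4.5% → $0.23
Sparkling wine $28.91: alcohol → 8.75% → $2.53
Sourdough loaf $3.88: grocery items → 0% → $0.00
Cold medicine $17.61: over-the-counter medicine → 4.5% → $0.79
Chicken breast (2 lb) $9.70: grocery items → 0% → $0.00
Allergy tablets $16.07: over-the-counter medicine → 4.5% → $0.72
Laundry detergent $9.28: all other goods → 7.25% → $0.67
Bottle of merlot $23.24: alcohol → 8.75% → $2.03
Total tax = $0.23 + $2.53 + $0.79 + $0.72 + $0.67 + $2.03 = $6.97

$6.97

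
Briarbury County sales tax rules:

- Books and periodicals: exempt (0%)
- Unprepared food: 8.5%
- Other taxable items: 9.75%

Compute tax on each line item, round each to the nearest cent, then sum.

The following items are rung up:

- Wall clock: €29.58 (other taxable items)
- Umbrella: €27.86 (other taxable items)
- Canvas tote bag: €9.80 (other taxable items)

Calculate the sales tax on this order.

€6.56

Wall clock €29.58: other taxable items → 9.75% → €2.88
Umbrella €27.86: other taxable items → 9.75% → €2.72
Canvas tote bag €9.80: other taxable items → 9.75% → €0.96
Total tax = €2.88 + €2.72 + €0.96 = €6.56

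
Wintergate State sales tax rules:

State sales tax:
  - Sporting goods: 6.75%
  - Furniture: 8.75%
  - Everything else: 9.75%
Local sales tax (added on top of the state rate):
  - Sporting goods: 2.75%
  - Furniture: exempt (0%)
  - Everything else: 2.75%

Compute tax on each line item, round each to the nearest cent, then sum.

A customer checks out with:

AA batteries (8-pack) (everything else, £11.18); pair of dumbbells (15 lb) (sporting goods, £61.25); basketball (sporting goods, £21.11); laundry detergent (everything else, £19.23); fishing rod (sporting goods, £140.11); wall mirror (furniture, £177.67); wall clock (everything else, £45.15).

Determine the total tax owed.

AA batteries (8-pack) £11.18: everything else → 9.75% + 2.75% local = 12.5% → £1.40
Pair of dumbbells (15 lb) £61.25: sporting goods → 6.75% + 2.75% local = 9.5% → £5.82
Basketball £21.11: sporting goods → 6.75% + 2.75% local = 9.5% → £2.01
Laundry detergent £19.23: everything else → 9.75% + 2.75% local = 12.5% → £2.40
Fishing rod £140.11: sporting goods → 6.75% + 2.75% local = 9.5% → £13.31
Wall mirror £177.67: furniture → 8.75% + 0% local = 8.75% → £15.55
Wall clock £45.15: everything else → 9.75% + 2.75% local = 12.5% → £5.64
Total tax = £1.40 + £5.82 + £2.01 + £2.40 + £13.31 + £15.55 + £5.64 = £46.13

£46.13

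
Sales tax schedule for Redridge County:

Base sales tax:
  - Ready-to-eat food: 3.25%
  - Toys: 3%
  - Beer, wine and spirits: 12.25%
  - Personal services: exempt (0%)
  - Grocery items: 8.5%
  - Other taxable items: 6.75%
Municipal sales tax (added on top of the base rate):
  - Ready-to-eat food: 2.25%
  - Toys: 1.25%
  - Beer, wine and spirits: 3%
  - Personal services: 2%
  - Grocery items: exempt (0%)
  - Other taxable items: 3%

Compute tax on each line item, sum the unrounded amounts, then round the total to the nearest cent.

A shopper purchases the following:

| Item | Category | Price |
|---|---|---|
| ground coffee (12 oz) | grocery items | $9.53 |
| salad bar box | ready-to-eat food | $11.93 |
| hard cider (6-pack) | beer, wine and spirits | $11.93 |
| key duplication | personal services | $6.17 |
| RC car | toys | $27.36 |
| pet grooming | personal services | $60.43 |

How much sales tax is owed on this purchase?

$5.78

Ground coffee (12 oz) $9.53: grocery items → 8.5% + 0% municipal = 8.5% → $0.81005
Salad bar box $11.93: ready-to-eat food → 3.25% + 2.25% municipal = 5.5% → $0.65615
Hard cider (6-pack) $11.93: beer, wine and spirits → 12.25% + 3% municipal = 15.25% → $1.819325
Key duplication $6.17: personal services → 0% + 2% municipal = 2% → $0.1234
RC car $27.36: toys → 3% + 1.25% municipal = 4.25% → $1.1628
Pet grooming $60.43: personal services → 0% + 2% municipal = 2% → $1.2086
Unrounded tax sum = $5.780325 → $5.78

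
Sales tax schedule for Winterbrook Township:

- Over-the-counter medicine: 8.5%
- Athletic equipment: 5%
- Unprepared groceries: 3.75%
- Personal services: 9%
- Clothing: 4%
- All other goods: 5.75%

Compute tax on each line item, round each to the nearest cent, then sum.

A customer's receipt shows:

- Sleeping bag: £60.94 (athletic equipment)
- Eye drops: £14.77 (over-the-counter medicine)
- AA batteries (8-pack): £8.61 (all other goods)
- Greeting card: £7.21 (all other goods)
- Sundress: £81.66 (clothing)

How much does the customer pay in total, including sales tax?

£181.68

Sleeping bag £60.94: athletic equipment → 5% → £3.05
Eye drops £14.77: over-the-counter medicine → 8.5% → £1.26
AA batteries (8-pack) £8.61: all other goods → 5.75% → £0.50
Greeting card £7.21: all other goods → 5.75% → £0.41
Sundress £81.66: clothing → 4% → £3.27
Subtotal = £173.19; tax = £8.49; total due = £181.68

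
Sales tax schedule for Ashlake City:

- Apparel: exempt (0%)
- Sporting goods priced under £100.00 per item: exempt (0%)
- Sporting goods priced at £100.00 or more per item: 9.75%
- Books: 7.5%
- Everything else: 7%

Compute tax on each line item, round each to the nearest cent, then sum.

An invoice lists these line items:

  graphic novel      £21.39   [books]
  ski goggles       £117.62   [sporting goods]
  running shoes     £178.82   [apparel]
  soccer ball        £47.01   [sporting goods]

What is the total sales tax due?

£13.07

Graphic novel £21.39: books → 7.5% → £1.60
Ski goggles £117.62: sporting goods, £100.00 or more → 9.75% → £11.47
Running shoes £178.82: apparel → 0% → £0.00
Soccer ball £47.01: sporting goods, under £100.00 → 0% → £0.00
Total tax = £1.60 + £11.47 = £13.07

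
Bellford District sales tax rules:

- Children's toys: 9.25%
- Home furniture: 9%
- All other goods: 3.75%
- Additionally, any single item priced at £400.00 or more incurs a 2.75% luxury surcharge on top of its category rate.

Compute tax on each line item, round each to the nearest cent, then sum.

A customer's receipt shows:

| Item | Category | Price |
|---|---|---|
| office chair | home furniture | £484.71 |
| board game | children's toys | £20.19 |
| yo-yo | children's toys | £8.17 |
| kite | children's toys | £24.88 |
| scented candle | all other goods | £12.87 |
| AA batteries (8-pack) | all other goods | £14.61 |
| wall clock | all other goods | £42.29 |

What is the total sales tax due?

£64.50

Office chair £484.71: home furniture → 9% + 2.75% surcharge = 11.75% → £56.95
Board game £20.19: children's toys → 9.25% → £1.87
Yo-yo £8.17: children's toys → 9.25% → £0.76
Kite £24.88: children's toys → 9.25% → £2.30
Scented candle £12.87: all other goods → 3.75% → £0.48
AA batteries (8-pack) £14.61: all other goods → 3.75% → £0.55
Wall clock £42.29: all other goods → 3.75% → £1.59
Total tax = £56.95 + £1.87 + £0.76 + £2.30 + £0.48 + £0.55 + £1.59 = £64.50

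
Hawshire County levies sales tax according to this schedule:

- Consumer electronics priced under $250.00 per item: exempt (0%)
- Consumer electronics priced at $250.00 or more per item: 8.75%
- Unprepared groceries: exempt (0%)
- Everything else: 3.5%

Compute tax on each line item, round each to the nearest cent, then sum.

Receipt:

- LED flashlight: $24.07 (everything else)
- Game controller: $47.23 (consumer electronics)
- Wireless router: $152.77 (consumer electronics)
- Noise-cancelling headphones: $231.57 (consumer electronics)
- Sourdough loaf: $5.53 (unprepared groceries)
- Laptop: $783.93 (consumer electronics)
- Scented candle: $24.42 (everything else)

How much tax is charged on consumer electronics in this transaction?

Game controller $47.23: consumer electronics, under $250.00 → 0% → $0.00
Wireless router $152.77: consumer electronics, under $250.00 → 0% → $0.00
Noise-cancelling headphones $231.57: consumer electronics, under $250.00 → 0% → $0.00
Laptop $783.93: consumer electronics, $250.00 or more → 8.75% → $68.59
Tax on consumer electronics = $0.00 + $0.00 + $0.00 + $68.59 = $68.59

$68.59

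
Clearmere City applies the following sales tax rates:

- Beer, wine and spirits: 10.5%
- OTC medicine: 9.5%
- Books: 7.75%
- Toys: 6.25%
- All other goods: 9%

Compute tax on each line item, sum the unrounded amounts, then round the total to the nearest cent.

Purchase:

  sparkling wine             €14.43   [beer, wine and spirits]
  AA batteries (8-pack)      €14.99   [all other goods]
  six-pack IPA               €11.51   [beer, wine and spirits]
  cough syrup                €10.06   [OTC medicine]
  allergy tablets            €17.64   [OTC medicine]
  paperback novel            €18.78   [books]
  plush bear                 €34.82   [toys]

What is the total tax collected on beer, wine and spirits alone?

€2.72

Sparkling wine €14.43: beer, wine and spirits → 10.5% → €1.51515
Six-pack IPA €11.51: beer, wine and spirits → 10.5% → €1.20855
Tax on beer, wine and spirits: unrounded sum = €2.7237 → €2.72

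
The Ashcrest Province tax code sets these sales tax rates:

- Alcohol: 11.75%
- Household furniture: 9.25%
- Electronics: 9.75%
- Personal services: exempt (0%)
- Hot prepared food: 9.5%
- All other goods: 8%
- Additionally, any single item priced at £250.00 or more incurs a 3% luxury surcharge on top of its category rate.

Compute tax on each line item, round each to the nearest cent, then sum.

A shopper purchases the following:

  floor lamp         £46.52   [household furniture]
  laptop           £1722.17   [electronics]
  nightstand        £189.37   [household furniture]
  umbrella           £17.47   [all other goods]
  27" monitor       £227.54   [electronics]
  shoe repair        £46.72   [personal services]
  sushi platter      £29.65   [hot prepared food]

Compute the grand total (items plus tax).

Floor lamp £46.52: household furniture → 9.25% → £4.30
Laptop £1722.17: electronics → 9.75% + 3% surcharge = 12.75% → £219.58
Nightstand £189.37: household furniture → 9.25% → £17.52
Umbrella £17.47: all other goods → 8% → £1.40
27" monitor £227.54: electronics → 9.75% → £22.19
Shoe repair £46.72: personal services → 0% → £0.00
Sushi platter £29.65: hot prepared food → 9.5% → £2.82
Subtotal = £2279.44; tax = £267.81; total due = £2547.25

£2547.25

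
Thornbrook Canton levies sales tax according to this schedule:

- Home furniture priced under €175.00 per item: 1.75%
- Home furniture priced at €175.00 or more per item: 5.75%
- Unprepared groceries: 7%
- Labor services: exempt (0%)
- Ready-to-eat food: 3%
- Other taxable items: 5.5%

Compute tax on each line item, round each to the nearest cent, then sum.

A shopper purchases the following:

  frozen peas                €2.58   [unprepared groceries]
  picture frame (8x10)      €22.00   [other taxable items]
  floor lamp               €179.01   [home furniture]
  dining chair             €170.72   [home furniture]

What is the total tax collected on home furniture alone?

€13.28

Floor lamp €179.01: home furniture, €175.00 or more → 5.75% → €10.29
Dining chair €170.72: home furniture, under €175.00 → 1.75% → €2.99
Tax on home furniture = €10.29 + €2.99 = €13.28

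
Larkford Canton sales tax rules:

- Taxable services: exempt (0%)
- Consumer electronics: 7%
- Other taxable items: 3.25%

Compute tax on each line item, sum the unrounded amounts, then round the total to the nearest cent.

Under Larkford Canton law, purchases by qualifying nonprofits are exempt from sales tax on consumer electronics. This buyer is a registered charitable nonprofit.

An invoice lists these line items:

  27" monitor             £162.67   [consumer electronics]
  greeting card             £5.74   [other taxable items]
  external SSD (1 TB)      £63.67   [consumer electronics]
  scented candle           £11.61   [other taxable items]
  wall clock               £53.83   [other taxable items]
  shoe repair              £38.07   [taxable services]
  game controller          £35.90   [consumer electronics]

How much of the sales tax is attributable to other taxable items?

£2.31

Greeting card £5.74: other taxable items → 3.25% → £0.18655
Scented candle £11.61: other taxable items → 3.25% → £0.377325
Wall clock £53.83: other taxable items → 3.25% → £1.749475
Tax on other taxable items: unrounded sum = £2.31335 → £2.31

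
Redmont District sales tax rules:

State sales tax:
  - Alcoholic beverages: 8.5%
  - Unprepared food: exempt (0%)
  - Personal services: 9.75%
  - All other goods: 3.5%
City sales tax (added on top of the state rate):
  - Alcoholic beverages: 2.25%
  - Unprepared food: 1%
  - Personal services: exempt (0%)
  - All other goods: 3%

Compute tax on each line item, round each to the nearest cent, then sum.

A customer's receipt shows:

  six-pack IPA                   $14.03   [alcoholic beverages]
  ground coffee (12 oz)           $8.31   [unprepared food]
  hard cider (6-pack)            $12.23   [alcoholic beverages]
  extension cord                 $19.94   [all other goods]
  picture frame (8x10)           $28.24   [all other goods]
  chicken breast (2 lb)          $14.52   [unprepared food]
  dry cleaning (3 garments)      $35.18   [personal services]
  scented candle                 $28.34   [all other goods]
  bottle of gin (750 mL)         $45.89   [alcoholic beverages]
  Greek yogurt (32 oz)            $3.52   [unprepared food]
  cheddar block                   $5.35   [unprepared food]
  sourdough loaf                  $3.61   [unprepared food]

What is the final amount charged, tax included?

$235.68

Six-pack IPA $14.03: alcoholic beverages → 8.5% + 2.25% city = 10.75% → $1.51
Ground coffee (12 oz) $8.31: unprepared food → 0% + 1% city = 1% → $0.08
Hard cider (6-pack) $12.23: alcoholic beverages → 8.5% + 2.25% city = 10.75% → $1.31
Extension cord $19.94: all other goods → 3.5% + 3% city = 6.5% → $1.30
Picture frame (8x10) $28.24: all other goods → 3.5% + 3% city = 6.5% → $1.84
Chicken breast (2 lb) $14.52: unprepared food → 0% + 1% city = 1% → $0.15
Dry cleaning (3 garments) $35.18: personal services → 9.75% + 0% city = 9.75% → $3.43
Scented candle $28.34: all other goods → 3.5% + 3% city = 6.5% → $1.84
Bottle of gin (750 mL) $45.89: alcoholic beverages → 8.5% + 2.25% city = 10.75% → $4.93
Greek yogurt (32 oz) $3.52: unprepared food → 0% + 1% city = 1% → $0.04
Cheddar block $5.35: unprepared food → 0% + 1% city = 1% → $0.05
Sourdough loaf $3.61: unprepared food → 0% + 1% city = 1% → $0.04
Subtotal = $219.16; tax = $16.52; total due = $235.68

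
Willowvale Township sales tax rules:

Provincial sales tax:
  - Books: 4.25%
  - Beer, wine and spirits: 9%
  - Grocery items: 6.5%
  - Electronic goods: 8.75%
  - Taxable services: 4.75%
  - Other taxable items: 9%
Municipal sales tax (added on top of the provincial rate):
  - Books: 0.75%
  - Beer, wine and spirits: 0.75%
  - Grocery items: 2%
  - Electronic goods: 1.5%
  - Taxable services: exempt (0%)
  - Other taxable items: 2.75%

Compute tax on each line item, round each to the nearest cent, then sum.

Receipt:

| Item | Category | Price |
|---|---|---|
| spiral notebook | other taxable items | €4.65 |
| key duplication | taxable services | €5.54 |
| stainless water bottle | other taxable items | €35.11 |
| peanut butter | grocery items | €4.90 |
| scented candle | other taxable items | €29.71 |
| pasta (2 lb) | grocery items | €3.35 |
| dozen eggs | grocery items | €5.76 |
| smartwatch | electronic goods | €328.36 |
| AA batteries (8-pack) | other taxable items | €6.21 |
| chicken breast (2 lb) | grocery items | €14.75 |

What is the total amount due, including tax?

Spiral notebook €4.65: other taxable items → 9% + 2.75% municipal = 11.75% → €0.55
Key duplication €5.54: taxable services → 4.75% + 0% municipal = 4.75% → €0.26
Stainless water bottle €35.11: other taxable items → 9% + 2.75% municipal = 11.75% → €4.13
Peanut butter €4.90: grocery items → 6.5% + 2% municipal = 8.5% → €0.42
Scented candle €29.71: other taxable items → 9% + 2.75% municipal = 11.75% → €3.49
Pasta (2 lb) €3.35: grocery items → 6.5% + 2% municipal = 8.5% → €0.28
Dozen eggs €5.76: grocery items → 6.5% + 2% municipal = 8.5% → €0.49
Smartwatch €328.36: electronic goods → 8.75% + 1.5% municipal = 10.25% → €33.66
AA batteries (8-pack) €6.21: other taxable items → 9% + 2.75% municipal = 11.75% → €0.73
Chicken breast (2 lb) €14.75: grocery items → 6.5% + 2% municipal = 8.5% → €1.25
Subtotal = €438.34; tax = €45.26; total due = €483.60

€483.60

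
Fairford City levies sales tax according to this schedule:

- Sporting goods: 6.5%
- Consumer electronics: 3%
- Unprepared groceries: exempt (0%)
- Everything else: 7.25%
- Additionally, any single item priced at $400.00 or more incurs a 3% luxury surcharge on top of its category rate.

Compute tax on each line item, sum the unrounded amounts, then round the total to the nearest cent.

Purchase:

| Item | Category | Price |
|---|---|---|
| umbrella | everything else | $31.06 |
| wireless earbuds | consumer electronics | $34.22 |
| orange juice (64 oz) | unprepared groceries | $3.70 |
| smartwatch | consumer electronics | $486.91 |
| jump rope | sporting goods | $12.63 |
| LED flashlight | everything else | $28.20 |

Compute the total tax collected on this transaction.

Umbrella $31.06: everything else → 7.25% → $2.25185
Wireless earbuds $34.22: consumer electronics → 3% → $1.0266
Orange juice (64 oz) $3.70: unprepared groceries → 0% → $0.00
Smartwatch $486.91: consumer electronics → 3% + 3% surcharge = 6% → $29.2146
Jump rope $12.63: sporting goods → 6.5% → $0.82095
LED flashlight $28.20: everything else → 7.25% → $2.0445
Unrounded tax sum = $35.3585 → $35.36

$35.36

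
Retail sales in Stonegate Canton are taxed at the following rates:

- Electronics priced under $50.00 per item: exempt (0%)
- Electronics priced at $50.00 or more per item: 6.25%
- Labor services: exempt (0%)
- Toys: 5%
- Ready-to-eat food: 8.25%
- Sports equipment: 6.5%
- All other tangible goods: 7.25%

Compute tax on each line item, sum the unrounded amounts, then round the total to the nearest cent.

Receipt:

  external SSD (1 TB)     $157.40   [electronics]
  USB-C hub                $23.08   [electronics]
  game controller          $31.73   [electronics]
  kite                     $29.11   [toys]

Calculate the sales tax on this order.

External SSD (1 TB) $157.40: electronics, $50.00 or more → 6.25% → $9.8375
USB-C hub $23.08: electronics, under $50.00 → 0% → $0.00
Game controller $31.73: electronics, under $50.00 → 0% → $0.00
Kite $29.11: toys → 5% → $1.4555
Unrounded tax sum = $11.293 → $11.29

$11.29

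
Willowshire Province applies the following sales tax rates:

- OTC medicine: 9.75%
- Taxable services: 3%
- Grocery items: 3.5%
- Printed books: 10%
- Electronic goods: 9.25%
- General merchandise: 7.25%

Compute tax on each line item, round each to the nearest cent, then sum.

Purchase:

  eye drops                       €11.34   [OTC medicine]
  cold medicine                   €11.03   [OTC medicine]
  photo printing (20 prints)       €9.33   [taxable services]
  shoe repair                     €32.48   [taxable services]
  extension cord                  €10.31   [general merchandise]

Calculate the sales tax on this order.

Eye drops €11.34: OTC medicine → 9.75% → €1.11
Cold medicine €11.03: OTC medicine → 9.75% → €1.08
Photo printing (20 prints) €9.33: taxable services → 3% → €0.28
Shoe repair €32.48: taxable services → 3% → €0.97
Extension cord €10.31: general merchandise → 7.25% → €0.75
Total tax = €1.11 + €1.08 + €0.28 + €0.97 + €0.75 = €4.19

€4.19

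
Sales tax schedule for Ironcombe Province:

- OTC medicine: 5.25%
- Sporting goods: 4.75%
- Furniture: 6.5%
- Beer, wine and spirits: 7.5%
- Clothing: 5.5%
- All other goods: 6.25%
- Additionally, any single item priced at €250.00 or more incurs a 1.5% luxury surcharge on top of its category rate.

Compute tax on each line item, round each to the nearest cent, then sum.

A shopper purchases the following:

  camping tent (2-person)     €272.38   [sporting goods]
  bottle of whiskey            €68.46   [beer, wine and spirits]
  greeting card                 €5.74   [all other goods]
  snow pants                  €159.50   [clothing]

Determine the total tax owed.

Camping tent (2-person) €272.38: sporting goods → 4.75% + 1.5% surcharge = 6.25% → €17.02
Bottle of whiskey €68.46: beer, wine and spirits → 7.5% → €5.13
Greeting card €5.74: all other goods → 6.25% → €0.36
Snow pants €159.50: clothing → 5.5% → €8.77
Total tax = €17.02 + €5.13 + €0.36 + €8.77 = €31.28

€31.28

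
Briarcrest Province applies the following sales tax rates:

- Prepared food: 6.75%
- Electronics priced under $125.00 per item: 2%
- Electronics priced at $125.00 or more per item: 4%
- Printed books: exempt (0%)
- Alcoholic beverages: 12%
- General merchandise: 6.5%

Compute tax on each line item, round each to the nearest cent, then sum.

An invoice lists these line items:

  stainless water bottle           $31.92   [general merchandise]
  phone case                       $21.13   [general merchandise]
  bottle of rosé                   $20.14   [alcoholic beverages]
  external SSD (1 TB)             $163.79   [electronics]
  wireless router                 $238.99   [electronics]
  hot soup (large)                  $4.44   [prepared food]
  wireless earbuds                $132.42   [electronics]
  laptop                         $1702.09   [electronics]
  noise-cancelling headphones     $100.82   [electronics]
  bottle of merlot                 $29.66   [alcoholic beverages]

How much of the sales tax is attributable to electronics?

External SSD (1 TB) $163.79: electronics, $125.00 or more → 4% → $6.55
Wireless router $238.99: electronics, $125.00 or more → 4% → $9.56
Wireless earbuds $132.42: electronics, $125.00 or more → 4% → $5.30
Laptop $1702.09: electronics, $125.00 or more → 4% → $68.08
Noise-cancelling headphones $100.82: electronics, under $125.00 → 2% → $2.02
Tax on electronics = $6.55 + $9.56 + $5.30 + $68.08 + $2.02 = $91.51

$91.51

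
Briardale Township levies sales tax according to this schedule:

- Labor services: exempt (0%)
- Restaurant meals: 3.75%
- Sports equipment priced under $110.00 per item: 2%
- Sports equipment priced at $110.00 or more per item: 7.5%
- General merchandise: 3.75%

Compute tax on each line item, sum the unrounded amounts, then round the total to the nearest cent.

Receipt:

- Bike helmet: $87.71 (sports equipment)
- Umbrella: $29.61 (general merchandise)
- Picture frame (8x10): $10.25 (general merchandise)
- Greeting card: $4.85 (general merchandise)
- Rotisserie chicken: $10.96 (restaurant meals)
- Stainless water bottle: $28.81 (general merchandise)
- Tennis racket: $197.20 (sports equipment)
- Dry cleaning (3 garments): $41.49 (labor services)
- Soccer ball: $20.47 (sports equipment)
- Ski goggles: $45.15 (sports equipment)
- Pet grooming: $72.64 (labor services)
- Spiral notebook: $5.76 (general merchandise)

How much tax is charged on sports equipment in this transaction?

Bike helmet $87.71: sports equipment, under $110.00 → 2% → $1.7542
Tennis racket $197.20: sports equipment, $110.00 or more → 7.5% → $14.79
Soccer ball $20.47: sports equipment, under $110.00 → 2% → $0.4094
Ski goggles $45.15: sports equipment, under $110.00 → 2% → $0.903
Tax on sports equipment: unrounded sum = $17.8566 → $17.86

$17.86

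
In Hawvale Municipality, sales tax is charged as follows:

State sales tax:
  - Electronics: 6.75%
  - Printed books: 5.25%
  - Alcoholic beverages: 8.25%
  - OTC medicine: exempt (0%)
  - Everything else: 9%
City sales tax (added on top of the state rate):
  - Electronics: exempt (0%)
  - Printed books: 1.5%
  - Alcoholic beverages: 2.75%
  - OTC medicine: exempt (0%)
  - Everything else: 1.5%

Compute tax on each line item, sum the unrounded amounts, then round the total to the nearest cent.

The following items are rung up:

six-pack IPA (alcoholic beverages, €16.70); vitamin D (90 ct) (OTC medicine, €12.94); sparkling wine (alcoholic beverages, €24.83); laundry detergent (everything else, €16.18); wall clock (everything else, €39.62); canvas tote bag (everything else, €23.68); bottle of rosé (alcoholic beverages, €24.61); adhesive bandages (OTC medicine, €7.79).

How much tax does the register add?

Six-pack IPA €16.70: alcoholic beverages → 8.25% + 2.75% city = 11% → €1.837
Vitamin D (90 ct) €12.94: OTC medicine → 0% + 0% city = 0% → €0.00
Sparkling wine €24.83: alcoholic beverages → 8.25% + 2.75% city = 11% → €2.7313
Laundry detergent €16.18: everything else → 9% + 1.5% city = 10.5% → €1.6989
Wall clock €39.62: everything else → 9% + 1.5% city = 10.5% → €4.1601
Canvas tote bag €23.68: everything else → 9% + 1.5% city = 10.5% → €2.4864
Bottle of rosé €24.61: alcoholic beverages → 8.25% + 2.75% city = 11% → €2.7071
Adhesive bandages €7.79: OTC medicine → 0% + 0% city = 0% → €0.00
Unrounded tax sum = €15.6208 → €15.62

€15.62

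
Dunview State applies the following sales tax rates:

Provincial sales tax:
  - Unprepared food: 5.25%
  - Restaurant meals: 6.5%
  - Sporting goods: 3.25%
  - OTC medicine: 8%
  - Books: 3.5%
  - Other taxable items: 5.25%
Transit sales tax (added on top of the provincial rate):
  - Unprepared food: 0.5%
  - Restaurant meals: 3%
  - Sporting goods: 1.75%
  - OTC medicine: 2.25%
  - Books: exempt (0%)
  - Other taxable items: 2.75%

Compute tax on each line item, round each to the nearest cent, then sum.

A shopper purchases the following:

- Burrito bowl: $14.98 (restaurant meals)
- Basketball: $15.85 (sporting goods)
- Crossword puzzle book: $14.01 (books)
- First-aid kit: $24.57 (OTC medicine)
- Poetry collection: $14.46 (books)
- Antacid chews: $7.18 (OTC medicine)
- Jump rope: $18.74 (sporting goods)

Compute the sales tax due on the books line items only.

$1.00

Crossword puzzle book $14.01: books → 3.5% + 0% transit = 3.5% → $0.49
Poetry collection $14.46: books → 3.5% + 0% transit = 3.5% → $0.51
Tax on books = $0.49 + $0.51 = $1.00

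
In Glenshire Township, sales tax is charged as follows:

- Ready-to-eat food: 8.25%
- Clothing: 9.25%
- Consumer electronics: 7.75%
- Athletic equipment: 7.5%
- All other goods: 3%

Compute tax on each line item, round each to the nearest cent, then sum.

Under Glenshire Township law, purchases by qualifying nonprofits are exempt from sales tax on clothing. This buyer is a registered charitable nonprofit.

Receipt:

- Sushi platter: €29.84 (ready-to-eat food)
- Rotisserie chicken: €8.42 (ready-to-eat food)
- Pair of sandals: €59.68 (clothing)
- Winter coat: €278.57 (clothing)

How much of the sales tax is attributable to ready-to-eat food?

€3.15

Sushi platter €29.84: ready-to-eat food → 8.25% → €2.46
Rotisserie chicken €8.42: ready-to-eat food → 8.25% → €0.69
Tax on ready-to-eat food = €2.46 + €0.69 = €3.15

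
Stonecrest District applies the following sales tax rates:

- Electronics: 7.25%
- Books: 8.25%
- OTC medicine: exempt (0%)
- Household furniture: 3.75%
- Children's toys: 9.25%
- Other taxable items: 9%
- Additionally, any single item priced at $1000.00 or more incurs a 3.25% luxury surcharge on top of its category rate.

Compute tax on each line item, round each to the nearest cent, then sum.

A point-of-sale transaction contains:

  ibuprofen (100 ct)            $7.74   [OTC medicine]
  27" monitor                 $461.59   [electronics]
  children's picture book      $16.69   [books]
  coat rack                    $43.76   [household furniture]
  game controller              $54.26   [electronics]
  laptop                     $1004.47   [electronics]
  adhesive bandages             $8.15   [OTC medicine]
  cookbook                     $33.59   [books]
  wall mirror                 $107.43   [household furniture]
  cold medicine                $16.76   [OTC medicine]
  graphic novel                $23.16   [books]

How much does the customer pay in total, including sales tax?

$1932.20

Ibuprofen (100 ct) $7.74: OTC medicine → 0% → $0.00
27" monitor $461.59: electronics → 7.25% → $33.47
Children's picture book $16.69: books → 8.25% → $1.38
Coat rack $43.76: household furniture → 3.75% → $1.64
Game controller $54.26: electronics → 7.25% → $3.93
Laptop $1004.47: electronics → 7.25% + 3.25% surcharge = 10.5% → $105.47
Adhesive bandages $8.15: OTC medicine → 0% → $0.00
Cookbook $33.59: books → 8.25% → $2.77
Wall mirror $107.43: household furniture → 3.75% → $4.03
Cold medicine $16.76: OTC medicine → 0% → $0.00
Graphic novel $23.16: books → 8.25% → $1.91
Subtotal = $1777.60; tax = $154.60; total due = $1932.20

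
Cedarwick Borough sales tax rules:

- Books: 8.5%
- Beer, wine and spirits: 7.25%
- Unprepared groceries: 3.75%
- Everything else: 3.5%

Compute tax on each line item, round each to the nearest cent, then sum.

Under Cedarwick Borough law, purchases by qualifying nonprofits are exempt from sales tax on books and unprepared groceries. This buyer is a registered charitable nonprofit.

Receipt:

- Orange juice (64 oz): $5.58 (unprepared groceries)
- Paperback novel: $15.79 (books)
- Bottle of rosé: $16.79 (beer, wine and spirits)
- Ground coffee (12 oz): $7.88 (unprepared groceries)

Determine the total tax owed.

$1.22

Orange juice (64 oz) $5.58: unprepared groceries, buyer-exempt → 0% → $0.00
Paperback novel $15.79: books, buyer-exempt → 0% → $0.00
Bottle of rosé $16.79: beer, wine and spirits → 7.25% → $1.22
Ground coffee (12 oz) $7.88: unprepared groceries, buyer-exempt → 0% → $0.00
Total tax = $1.22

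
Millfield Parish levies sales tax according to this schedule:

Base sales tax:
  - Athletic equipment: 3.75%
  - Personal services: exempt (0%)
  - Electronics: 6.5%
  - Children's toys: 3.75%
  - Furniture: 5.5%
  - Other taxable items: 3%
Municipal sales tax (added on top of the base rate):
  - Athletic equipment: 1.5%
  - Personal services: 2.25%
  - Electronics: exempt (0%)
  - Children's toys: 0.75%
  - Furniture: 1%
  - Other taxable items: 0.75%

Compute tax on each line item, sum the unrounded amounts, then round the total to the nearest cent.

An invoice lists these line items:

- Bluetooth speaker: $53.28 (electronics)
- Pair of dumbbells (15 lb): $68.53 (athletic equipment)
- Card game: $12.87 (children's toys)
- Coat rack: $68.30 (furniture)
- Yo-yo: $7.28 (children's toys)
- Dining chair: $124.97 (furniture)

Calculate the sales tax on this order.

Bluetooth speaker $53.28: electronics → 6.5% + 0% municipal = 6.5% → $3.4632
Pair of dumbbells (15 lb) $68.53: athletic equipment → 3.75% + 1.5% municipal = 5.25% → $3.597825
Card game $12.87: children's toys → 3.75% + 0.75% municipal = 4.5% → $0.57915
Coat rack $68.30: furniture → 5.5% + 1% municipal = 6.5% → $4.4395
Yo-yo $7.28: children's toys → 3.75% + 0.75% municipal = 4.5% → $0.3276
Dining chair $124.97: furniture → 5.5% + 1% municipal = 6.5% → $8.12305
Unrounded tax sum = $20.530325 → $20.53

$20.53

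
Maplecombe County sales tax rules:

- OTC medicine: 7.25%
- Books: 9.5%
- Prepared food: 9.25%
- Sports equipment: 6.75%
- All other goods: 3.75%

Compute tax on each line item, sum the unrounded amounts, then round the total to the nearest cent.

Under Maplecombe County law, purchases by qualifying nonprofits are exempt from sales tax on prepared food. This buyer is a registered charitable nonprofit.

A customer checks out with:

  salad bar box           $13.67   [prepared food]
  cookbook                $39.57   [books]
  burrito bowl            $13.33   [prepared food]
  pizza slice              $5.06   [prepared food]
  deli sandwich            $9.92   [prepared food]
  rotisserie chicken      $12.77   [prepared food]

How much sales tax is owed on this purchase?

$3.76

Salad bar box $13.67: prepared food, buyer-exempt → 0% → $0.00
Cookbook $39.57: books → 9.5% → $3.75915
Burrito bowl $13.33: prepared food, buyer-exempt → 0% → $0.00
Pizza slice $5.06: prepared food, buyer-exempt → 0% → $0.00
Deli sandwich $9.92: prepared food, buyer-exempt → 0% → $0.00
Rotisserie chicken $12.77: prepared food, buyer-exempt → 0% → $0.00
Unrounded tax sum = $3.75915 → $3.76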